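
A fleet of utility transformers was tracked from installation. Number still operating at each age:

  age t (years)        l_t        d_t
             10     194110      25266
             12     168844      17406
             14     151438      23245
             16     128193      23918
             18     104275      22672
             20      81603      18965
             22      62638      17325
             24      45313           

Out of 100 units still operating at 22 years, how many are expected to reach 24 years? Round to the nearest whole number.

The relevant probability is 45313/62638 = 0.723411.
Expected number = 100 × 0.723411 = 72.

72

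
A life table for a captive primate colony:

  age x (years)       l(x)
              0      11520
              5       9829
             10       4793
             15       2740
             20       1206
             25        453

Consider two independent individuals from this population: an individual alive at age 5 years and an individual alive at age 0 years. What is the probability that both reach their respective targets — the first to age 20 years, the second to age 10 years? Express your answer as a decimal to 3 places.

0.051

p₁ = l(20)/l(5) = 1206/9829 = 0.122698; p₂ = l(10)/l(0) = 4793/11520 = 0.416059.
P(both) = p₁ × p₂ = 0.122698 × 0.416059 = 0.051050.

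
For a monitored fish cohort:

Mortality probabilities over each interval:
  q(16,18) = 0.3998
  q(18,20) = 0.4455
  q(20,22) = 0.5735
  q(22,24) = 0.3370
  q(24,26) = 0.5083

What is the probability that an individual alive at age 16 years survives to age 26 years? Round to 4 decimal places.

Chaining the interval survival probabilities: (1 − 0.3998) × (1 − 0.4455) × (1 − 0.5735) × (1 − 0.3370) × (1 − 0.5083).
= 0.6002 × 0.5545 × 0.4265 × 0.6630 × 0.4917 = 0.046273.

0.0463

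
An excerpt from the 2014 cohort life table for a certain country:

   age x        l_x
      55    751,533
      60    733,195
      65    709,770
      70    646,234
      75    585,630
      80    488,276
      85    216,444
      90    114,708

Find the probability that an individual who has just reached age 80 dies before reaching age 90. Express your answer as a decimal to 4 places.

P(die before 90 | alive at 80) = 1 − l_90/l_80 = 1 − 114,708/488,276 = (373,568)/488,276 = 0.765075.

0.7651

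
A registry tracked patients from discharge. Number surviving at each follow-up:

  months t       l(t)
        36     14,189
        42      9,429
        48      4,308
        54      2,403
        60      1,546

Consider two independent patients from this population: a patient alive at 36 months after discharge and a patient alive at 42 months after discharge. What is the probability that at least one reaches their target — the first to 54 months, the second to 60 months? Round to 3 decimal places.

0.306

p₁ = l(54)/l(36) = 2,403/14,189 = 0.169357; p₂ = l(60)/l(42) = 1,546/9,429 = 0.163962.
P(at least one) = 1 − (1−p₁)(1−p₂) = 1 − 0.830643 × 0.836038 = 0.305551.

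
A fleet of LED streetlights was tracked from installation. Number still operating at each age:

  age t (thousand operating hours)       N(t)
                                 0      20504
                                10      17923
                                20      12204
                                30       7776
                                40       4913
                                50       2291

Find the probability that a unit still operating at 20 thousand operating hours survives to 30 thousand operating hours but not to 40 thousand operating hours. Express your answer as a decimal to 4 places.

This is the probability of reaching 30 but not 40, conditional on being operational at 20: (N(30) − N(40)) / N(20).
= (7776 − 4913) / 12204 = 2863 / 12204 = 0.234595.

0.2346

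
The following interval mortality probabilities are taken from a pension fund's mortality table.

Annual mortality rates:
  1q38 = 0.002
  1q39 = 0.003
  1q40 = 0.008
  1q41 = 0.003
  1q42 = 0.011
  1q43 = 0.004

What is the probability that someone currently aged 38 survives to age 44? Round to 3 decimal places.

0.969

Survival from 38 to 44 is the product of surviving each interval: (1 − 0.002) × (1 − 0.003) × (1 − 0.008) × (1 − 0.003) × (1 − 0.011) × (1 − 0.004).
= 0.998 × 0.997 × 0.992 × 0.997 × 0.989 × 0.996 = 0.969367.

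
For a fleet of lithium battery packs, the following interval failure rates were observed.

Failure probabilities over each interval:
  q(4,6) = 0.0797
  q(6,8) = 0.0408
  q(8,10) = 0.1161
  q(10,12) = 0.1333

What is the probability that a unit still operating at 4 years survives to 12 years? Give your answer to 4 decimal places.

0.6763

Survival from 4 to 12 is the product of surviving each interval: (1 − 0.0797) × (1 − 0.0408) × (1 − 0.1161) × (1 − 0.1333).
= 0.9203 × 0.9592 × 0.8839 × 0.8667 = 0.676255.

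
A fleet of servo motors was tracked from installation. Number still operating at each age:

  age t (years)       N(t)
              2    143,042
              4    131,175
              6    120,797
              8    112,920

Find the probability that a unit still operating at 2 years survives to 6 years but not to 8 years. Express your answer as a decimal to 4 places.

This is the probability of reaching 6 but not 8, conditional on being operational at 2: (N(6) − N(8)) / N(2).
= (120,797 − 112,920) / 143,042 = 7,877 / 143,042 = 0.055068.

0.0551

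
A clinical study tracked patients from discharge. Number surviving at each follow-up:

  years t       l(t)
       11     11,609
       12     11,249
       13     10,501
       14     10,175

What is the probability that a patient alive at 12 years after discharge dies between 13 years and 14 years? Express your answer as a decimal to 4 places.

0.0290

This is the probability of reaching 13 but not 14, conditional on being alive at 12: (l(13) − l(14)) / l(12).
= (10,501 − 10,175) / 11,249 = 326 / 11,249 = 0.028980.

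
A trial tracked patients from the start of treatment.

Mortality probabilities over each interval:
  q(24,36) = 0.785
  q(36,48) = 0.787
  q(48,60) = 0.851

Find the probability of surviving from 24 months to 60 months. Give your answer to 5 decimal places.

0.00682

Chaining the interval survival probabilities: (1 − 0.785) × (1 − 0.787) × (1 − 0.851).
= 0.215 × 0.213 × 0.149 = 0.006823.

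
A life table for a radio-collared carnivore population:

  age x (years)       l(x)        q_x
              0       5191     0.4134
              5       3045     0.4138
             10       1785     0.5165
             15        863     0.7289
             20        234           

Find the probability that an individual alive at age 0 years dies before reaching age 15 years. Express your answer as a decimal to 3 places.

P(die before 15 | alive at 0) = 1 − l(15)/l(0) = 1 − 863/5191 = (4328)/5191 = 0.833751.

0.834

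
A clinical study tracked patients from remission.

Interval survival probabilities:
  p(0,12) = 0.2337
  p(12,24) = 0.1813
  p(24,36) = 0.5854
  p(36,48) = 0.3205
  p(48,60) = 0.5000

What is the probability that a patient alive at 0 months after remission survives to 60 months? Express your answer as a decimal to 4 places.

0.0040

The overall survival probability is 0.2337 × 0.1813 × 0.5854 × 0.3205 × 0.5000.
= 0.003975.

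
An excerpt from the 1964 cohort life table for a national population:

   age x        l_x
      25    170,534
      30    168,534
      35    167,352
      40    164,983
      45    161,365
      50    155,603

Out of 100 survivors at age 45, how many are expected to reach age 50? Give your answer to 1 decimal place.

96.4

The relevant probability is 155,603/161,365 = 0.964292.
Expected number = 100 × 0.964292 = 96.4.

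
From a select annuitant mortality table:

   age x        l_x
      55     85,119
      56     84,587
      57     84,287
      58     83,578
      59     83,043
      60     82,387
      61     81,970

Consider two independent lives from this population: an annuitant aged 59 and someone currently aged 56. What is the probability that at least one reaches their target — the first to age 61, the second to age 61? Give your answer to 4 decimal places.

0.9996

p₁ = l_61/l_59 = 81,970/83,043 = 0.987079; p₂ = l_61/l_56 = 81,970/84,587 = 0.969061.
P(at least one) = 1 − (1−p₁)(1−p₂) = 1 − 0.012921 × 0.030939 = 0.999600.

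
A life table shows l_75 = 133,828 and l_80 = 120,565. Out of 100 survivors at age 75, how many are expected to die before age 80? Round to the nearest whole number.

10

The relevant probability is 1 − 120,565/133,828 = 0.099105.
Expected number = 100 × 0.099105 = 10.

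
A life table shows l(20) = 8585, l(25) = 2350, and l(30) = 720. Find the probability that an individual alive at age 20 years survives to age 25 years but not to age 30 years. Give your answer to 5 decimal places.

This is the probability of reaching 25 but not 30, conditional on being alive at 20: (l(25) − l(30)) / l(20).
= (2350 − 720) / 8585 = 1630 / 8585 = 0.189866.

0.18987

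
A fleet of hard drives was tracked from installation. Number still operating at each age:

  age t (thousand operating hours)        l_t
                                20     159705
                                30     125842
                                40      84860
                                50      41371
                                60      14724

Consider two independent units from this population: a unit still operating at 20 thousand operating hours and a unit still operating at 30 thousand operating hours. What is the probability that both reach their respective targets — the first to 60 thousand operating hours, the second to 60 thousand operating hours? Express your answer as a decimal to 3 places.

0.011

p₁ = l_60/l_20 = 14724/159705 = 0.092195; p₂ = l_60/l_30 = 14724/125842 = 0.117004.
P(both) = p₁ × p₂ = 0.092195 × 0.117004 = 0.010787.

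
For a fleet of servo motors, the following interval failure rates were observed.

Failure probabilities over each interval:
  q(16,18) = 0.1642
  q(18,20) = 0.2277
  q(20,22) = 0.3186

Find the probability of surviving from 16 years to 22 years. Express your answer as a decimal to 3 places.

0.440

Survival from 16 to 22 is the product of surviving each interval: (1 − 0.1642) × (1 − 0.2277) × (1 − 0.3186).
= 0.8358 × 0.7723 × 0.6814 = 0.439836.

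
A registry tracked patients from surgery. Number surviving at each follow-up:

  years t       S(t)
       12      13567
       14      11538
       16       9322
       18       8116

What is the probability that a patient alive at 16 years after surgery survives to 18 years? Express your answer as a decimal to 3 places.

0.871

The conditional survival probability is S(18)/S(16) = 8116/9322 = 0.870629.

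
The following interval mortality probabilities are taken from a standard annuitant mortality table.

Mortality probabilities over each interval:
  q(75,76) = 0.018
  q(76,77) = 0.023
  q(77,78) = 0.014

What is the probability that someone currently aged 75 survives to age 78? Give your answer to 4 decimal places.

Chaining the interval survival probabilities: (1 − 0.018) × (1 − 0.023) × (1 − 0.014).
= 0.982 × 0.977 × 0.986 = 0.945982.

0.9460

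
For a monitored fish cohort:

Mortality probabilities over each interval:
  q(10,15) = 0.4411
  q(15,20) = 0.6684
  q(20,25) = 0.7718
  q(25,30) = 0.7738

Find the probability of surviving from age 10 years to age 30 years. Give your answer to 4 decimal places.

Survival from 10 to 30 is the product of surviving each interval: (1 − 0.4411) × (1 − 0.6684) × (1 − 0.7718) × (1 − 0.7738).
= 0.5589 × 0.3316 × 0.2282 × 0.2262 = 0.009567.

0.0096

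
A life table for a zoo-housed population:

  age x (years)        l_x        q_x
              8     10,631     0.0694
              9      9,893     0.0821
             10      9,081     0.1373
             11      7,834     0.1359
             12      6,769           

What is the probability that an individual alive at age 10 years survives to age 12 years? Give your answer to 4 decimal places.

0.7454

The conditional survival probability is l_12/l_10 = 6,769/9,081 = 0.745402.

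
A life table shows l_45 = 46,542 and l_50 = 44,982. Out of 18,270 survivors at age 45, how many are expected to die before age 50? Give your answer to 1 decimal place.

The relevant probability is 1 − 44,982/46,542 = 0.033518.
Expected number = 18,270 × 0.033518 = 612.4.

612.4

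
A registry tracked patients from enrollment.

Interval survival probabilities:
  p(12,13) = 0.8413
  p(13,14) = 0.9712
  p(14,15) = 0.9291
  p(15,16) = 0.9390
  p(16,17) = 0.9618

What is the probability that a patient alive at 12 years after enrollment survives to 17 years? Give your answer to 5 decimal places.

The overall survival probability is 0.8413 × 0.9712 × 0.9291 × 0.9390 × 0.9618.
= 0.685602.

0.68560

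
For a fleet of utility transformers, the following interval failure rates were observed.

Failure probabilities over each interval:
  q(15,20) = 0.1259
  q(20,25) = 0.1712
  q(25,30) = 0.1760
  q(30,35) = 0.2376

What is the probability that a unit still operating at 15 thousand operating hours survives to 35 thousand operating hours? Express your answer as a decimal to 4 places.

0.4551

Survival from 15 to 35 is the product of surviving each interval: (1 − 0.1259) × (1 − 0.1712) × (1 − 0.1760) × (1 − 0.2376).
= 0.8741 × 0.8288 × 0.8240 × 0.7624 = 0.455115.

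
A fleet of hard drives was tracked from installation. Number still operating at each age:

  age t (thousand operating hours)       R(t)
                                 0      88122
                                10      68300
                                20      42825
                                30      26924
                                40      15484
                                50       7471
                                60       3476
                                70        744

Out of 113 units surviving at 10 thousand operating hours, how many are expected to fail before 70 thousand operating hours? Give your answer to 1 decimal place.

The relevant probability is 1 − 744/68300 = 0.989107.
Expected number = 113 × 0.989107 = 111.8.

111.8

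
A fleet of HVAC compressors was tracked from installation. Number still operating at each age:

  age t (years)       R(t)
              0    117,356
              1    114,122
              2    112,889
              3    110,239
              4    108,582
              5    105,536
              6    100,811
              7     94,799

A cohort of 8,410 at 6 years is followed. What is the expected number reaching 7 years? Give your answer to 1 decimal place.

The relevant probability is 94,799/100,811 = 0.940364.
Expected number = 8,410 × 0.940364 = 7908.5.

7908.5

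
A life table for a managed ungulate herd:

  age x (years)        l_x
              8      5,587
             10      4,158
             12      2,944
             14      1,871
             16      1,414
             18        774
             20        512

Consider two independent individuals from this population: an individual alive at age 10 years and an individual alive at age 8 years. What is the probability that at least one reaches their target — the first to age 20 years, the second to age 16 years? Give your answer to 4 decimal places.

0.3451

p₁ = l_20/l_10 = 512/4,158 = 0.123136; p₂ = l_16/l_8 = 1,414/5,587 = 0.253088.
P(at least one) = 1 − (1−p₁)(1−p₂) = 1 − 0.876864 × 0.746912 = 0.345060.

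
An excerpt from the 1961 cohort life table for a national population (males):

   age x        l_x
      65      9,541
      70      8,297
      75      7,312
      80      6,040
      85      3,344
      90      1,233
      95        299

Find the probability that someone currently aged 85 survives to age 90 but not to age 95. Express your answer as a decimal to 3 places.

We want 5|5q85 = (l_90 − l_95)/l_85.
This is the probability of reaching 90 but not 95, conditional on being alive at 85: (l_90 − l_95) / l_85.
= (1,233 − 299) / 3,344 = 934 / 3,344 = 0.279306.

0.279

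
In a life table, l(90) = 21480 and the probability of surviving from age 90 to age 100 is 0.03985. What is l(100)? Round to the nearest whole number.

856

l(100) = l(90) × p = 21480 × 0.03985 = 856.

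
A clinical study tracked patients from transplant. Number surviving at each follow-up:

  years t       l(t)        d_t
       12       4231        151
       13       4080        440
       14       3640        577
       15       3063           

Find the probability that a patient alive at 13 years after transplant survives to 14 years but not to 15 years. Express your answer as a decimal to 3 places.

0.141

This is the probability of reaching 14 but not 15, conditional on being alive at 13: (l(14) − l(15)) / l(13).
= (3640 − 3063) / 4080 = 577 / 4080 = 0.141422.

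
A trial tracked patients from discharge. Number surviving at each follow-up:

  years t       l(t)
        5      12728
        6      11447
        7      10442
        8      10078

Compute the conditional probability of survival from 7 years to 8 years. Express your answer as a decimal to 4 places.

0.9651

The conditional survival probability is l(8)/l(7) = 10078/10442 = 0.965141.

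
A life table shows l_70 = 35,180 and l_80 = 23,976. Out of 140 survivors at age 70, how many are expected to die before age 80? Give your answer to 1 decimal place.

The relevant probability is 1 − 23,976/35,180 = 0.318476.
Expected number = 140 × 0.318476 = 44.6.

44.6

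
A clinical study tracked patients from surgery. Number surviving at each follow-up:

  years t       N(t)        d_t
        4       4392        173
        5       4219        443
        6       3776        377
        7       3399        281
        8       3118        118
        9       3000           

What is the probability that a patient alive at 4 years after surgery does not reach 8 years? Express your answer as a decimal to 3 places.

P(die before 8 | alive at 4) = 1 − N(8)/N(4) = 1 − 3118/4392 = (1274)/4392 = 0.290073.

0.290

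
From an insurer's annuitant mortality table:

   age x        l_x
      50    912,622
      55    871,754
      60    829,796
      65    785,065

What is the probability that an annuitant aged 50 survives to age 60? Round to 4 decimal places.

The conditional survival probability is l_60/l_50 = 829,796/912,622 = 0.909244.

0.9092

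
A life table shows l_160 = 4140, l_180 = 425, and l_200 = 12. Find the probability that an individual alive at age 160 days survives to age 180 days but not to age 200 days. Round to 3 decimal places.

0.100

This is the probability of reaching 180 but not 200, conditional on being alive at 160: (l_180 − l_200) / l_160.
= (425 − 12) / 4140 = 413 / 4140 = 0.099758.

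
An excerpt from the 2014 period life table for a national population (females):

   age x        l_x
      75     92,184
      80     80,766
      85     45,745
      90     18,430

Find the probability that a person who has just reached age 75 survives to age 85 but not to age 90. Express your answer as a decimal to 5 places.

0.29631

This is the probability of reaching 85 but not 90, conditional on being alive at 75: (l_85 − l_90) / l_75.
= (45,745 − 18,430) / 92,184 = 27,315 / 92,184 = 0.296310.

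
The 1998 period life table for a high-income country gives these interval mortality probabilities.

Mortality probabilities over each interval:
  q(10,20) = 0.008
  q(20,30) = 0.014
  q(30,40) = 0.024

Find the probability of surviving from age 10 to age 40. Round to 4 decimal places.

The overall survival probability is (1 − 0.008) × (1 − 0.014) × (1 − 0.024).
= 0.992 × 0.986 × 0.976 = 0.954637.

0.9546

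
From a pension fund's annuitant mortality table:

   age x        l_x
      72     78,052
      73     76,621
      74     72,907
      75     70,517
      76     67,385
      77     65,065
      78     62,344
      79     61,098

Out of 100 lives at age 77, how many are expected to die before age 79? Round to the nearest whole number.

The relevant probability is 1 − 61,098/65,065 = 0.060970.
Expected number = 100 × 0.060970 = 6.

6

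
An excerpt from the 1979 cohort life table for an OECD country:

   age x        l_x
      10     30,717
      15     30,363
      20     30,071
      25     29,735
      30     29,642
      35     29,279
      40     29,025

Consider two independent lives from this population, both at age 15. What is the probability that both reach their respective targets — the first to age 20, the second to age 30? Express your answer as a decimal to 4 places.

p₁ = l_20/l_15 = 30,071/30,363 = 0.990383; p₂ = l_30/l_15 = 29,642/30,363 = 0.976254.
P(both) = p₁ × p₂ = 0.990383 × 0.976254 = 0.966865.

0.9669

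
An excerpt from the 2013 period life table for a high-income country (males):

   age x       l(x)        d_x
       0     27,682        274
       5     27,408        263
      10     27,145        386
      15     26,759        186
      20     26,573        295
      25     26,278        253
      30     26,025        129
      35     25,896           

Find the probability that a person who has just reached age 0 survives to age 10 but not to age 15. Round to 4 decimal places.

This is the probability of reaching 10 but not 15, conditional on being alive at 0: (l(10) − l(15)) / l(0).
= (27,145 − 26,759) / 27,682 = 386 / 27,682 = 0.013944.

0.0139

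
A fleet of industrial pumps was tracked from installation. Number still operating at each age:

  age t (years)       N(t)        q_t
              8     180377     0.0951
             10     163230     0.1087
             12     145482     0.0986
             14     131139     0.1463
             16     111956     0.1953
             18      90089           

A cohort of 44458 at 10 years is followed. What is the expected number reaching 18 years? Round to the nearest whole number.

The relevant probability is 90089/163230 = 0.551914.
Expected number = 44458 × 0.551914 = 24537.

24537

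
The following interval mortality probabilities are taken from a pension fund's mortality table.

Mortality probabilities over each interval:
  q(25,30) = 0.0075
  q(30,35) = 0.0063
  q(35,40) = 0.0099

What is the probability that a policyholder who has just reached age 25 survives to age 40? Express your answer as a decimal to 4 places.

Survival from 25 to 40 is the product of surviving each interval: (1 − 0.0075) × (1 − 0.0063) × (1 − 0.0099).
= 0.9925 × 0.9937 × 0.9901 = 0.976483.

0.9765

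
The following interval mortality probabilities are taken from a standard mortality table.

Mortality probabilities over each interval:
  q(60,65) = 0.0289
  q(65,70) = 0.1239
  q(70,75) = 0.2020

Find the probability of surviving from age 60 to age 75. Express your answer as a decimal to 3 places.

Chaining the interval survival probabilities: (1 − 0.0289) × (1 − 0.1239) × (1 − 0.2020).
= 0.9711 × 0.8761 × 0.7980 = 0.678923.

0.679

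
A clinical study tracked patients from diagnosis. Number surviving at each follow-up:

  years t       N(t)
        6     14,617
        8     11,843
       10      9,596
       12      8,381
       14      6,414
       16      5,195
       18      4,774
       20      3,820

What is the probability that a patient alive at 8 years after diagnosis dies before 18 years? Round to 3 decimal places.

0.597

P(die before 18 | alive at 8) = 1 − N(18)/N(8) = 1 − 4,774/11,843 = (7,069)/11,843 = 0.596893.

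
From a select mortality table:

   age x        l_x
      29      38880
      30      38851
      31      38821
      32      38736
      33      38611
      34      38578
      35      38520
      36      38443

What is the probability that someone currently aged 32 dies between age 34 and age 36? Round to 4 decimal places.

0.0035

This is the probability of reaching 34 but not 36, conditional on being alive at 32: (l_34 − l_36) / l_32.
= (38578 − 38443) / 38736 = 135 / 38736 = 0.003485.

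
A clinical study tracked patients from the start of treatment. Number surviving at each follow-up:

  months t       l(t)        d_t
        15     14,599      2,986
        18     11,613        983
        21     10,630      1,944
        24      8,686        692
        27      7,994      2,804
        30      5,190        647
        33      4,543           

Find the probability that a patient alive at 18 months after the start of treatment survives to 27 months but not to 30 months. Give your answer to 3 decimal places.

0.241

This is the probability of reaching 27 but not 30, conditional on being alive at 18: (l(27) − l(30)) / l(18).
= (7,994 − 5,190) / 11,613 = 2,804 / 11,613 = 0.241454.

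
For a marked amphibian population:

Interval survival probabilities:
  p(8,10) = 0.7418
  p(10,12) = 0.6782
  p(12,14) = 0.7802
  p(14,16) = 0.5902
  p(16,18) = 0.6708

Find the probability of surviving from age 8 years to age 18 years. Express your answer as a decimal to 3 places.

The overall survival probability is 0.7418 × 0.6782 × 0.7802 × 0.5902 × 0.6708.
= 0.155397.

0.155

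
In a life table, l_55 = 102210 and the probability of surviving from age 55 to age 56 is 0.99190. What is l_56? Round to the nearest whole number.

l_56 = l_55 × p = 102210 × 0.99190 = 101382.

101382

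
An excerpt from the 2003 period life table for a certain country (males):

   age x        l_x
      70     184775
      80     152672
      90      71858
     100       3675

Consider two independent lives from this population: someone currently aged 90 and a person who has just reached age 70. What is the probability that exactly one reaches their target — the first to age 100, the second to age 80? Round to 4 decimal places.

0.7929

p₁ = l_100/l_90 = 3675/71858 = 0.051143; p₂ = l_80/l_70 = 152672/184775 = 0.826259.
P(exactly one) = p₁(1−p₂) + (1−p₁)p₂ = 0.008886 + 0.784002 = 0.792887.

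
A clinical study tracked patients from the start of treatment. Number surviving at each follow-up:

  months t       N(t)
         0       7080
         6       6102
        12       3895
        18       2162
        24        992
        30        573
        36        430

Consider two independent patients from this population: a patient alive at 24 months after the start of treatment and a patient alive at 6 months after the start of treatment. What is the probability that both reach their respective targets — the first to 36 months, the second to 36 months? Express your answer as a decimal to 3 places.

p₁ = N(36)/N(24) = 430/992 = 0.433468; p₂ = N(36)/N(6) = 430/6102 = 0.070469.
P(both) = p₁ × p₂ = 0.433468 × 0.070469 = 0.030546.

0.031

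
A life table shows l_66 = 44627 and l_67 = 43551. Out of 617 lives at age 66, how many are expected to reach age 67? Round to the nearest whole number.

The relevant probability is 43551/44627 = 0.975889.
Expected number = 617 × 0.975889 = 602.

602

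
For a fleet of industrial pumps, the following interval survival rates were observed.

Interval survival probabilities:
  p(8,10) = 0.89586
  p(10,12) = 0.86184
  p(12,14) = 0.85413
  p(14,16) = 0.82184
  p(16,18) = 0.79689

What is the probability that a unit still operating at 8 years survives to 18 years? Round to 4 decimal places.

0.4319

Survival from 8 to 18 is the product of surviving each interval: 0.89586 × 0.86184 × 0.85413 × 0.82184 × 0.79689.
= 0.431893.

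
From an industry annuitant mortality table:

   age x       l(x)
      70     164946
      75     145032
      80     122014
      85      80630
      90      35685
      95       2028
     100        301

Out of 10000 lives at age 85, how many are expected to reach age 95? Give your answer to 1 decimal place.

The relevant probability is 2028/80630 = 0.025152.
Expected number = 10000 × 0.025152 = 251.5.

251.5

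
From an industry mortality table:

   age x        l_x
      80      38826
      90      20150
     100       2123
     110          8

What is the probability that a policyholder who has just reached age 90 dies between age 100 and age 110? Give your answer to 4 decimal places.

0.1050

We want 10|10q90 = (l_100 − l_110)/l_90.
This is the probability of reaching 100 but not 110, conditional on being alive at 90: (l_100 − l_110) / l_90.
= (2123 − 8) / 20150 = 2115 / 20150 = 0.104963.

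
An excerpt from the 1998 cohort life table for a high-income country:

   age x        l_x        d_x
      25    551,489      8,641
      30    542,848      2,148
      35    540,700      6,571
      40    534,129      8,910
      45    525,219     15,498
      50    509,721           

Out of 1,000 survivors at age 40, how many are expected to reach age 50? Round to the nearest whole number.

954

The relevant probability is 509,721/534,129 = 0.954303.
Expected number = 1,000 × 0.954303 = 954.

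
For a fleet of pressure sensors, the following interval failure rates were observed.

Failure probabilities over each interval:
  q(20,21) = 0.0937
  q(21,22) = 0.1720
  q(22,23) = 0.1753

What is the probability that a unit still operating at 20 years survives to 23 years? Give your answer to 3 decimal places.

Chaining the interval survival probabilities: (1 − 0.0937) × (1 − 0.1720) × (1 − 0.1753).
= 0.9063 × 0.8280 × 0.8247 = 0.618868.

0.619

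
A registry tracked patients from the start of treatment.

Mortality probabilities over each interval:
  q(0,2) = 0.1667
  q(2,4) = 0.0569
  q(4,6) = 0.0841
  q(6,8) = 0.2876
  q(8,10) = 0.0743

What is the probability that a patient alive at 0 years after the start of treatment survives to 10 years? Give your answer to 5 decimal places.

Survival from 0 to 10 is the product of surviving each interval: (1 − 0.1667) × (1 − 0.0569) × (1 − 0.0841) × (1 − 0.2876) × (1 − 0.0743).
= 0.8333 × 0.9431 × 0.9159 × 0.7124 × 0.9257 = 0.474680.

0.47468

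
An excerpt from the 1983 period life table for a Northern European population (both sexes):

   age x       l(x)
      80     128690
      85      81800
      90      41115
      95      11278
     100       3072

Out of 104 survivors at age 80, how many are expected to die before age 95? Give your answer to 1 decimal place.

The relevant probability is 1 − 11278/128690 = 0.912363.
Expected number = 104 × 0.912363 = 94.9.

94.9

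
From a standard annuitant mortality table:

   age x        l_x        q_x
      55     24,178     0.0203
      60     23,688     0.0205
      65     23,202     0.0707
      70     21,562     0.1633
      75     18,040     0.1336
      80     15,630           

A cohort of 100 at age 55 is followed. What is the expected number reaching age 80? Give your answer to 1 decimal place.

64.6

The relevant probability is 15,630/24,178 = 0.646455.
Expected number = 100 × 0.646455 = 64.6.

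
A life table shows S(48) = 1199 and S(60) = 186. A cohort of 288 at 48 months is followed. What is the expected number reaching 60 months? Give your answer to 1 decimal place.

44.7

The relevant probability is 186/1199 = 0.155129.
Expected number = 288 × 0.155129 = 44.7.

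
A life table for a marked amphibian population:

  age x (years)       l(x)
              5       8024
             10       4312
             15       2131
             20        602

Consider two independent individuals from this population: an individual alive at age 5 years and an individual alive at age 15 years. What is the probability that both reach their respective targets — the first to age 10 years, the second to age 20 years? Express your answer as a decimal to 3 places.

p₁ = l(10)/l(5) = 4312/8024 = 0.537388; p₂ = l(20)/l(15) = 602/2131 = 0.282496.
P(both) = p₁ × p₂ = 0.537388 × 0.282496 = 0.151810.

0.152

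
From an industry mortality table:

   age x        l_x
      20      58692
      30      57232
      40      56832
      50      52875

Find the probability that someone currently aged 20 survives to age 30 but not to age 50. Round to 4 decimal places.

0.0742

We want 10|20q20 = (l_30 − l_50)/l_20.
This is the probability of reaching 30 but not 50, conditional on being alive at 20: (l_30 − l_50) / l_20.
= (57232 − 52875) / 58692 = 4357 / 58692 = 0.074235.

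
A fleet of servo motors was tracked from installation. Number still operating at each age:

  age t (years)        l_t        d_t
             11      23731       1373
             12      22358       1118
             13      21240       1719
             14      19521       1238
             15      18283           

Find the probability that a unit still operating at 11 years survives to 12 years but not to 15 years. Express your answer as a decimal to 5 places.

This is the probability of reaching 12 but not 15, conditional on being operational at 11: (l_12 − l_15) / l_11.
= (22358 − 18283) / 23731 = 4075 / 23731 = 0.171716.

0.17172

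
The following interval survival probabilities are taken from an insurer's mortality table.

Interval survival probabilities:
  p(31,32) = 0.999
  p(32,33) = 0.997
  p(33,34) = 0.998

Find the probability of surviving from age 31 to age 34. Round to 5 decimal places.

0.99401

Chaining the interval survival probabilities: 0.999 × 0.997 × 0.998.
= 0.994011.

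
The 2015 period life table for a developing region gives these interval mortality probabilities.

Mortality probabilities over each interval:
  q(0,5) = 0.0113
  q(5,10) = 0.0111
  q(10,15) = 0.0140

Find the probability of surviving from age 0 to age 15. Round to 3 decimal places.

0.964

P(survive 0→15) = (1 − 0.0113) × (1 − 0.0111) × (1 − 0.0140).
= 0.9887 × 0.9889 × 0.9860 = 0.964037.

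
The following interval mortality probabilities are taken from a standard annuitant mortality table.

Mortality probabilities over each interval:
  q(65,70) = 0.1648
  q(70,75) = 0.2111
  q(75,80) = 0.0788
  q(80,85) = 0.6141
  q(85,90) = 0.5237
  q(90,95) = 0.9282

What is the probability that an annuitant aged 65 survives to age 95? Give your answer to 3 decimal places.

0.008

Survival from 65 to 95 is the product of surviving each interval: (1 − 0.1648) × (1 − 0.2111) × (1 − 0.0788) × (1 − 0.6141) × (1 − 0.5237) × (1 − 0.9282).
= 0.8352 × 0.7889 × 0.9212 × 0.3859 × 0.4763 × 0.0718 = 0.008010.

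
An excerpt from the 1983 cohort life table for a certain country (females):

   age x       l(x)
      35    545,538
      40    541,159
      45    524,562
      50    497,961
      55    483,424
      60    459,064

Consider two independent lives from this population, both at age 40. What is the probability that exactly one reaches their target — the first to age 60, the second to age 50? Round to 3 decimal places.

0.207

p₁ = l(60)/l(40) = 459,064/541,159 = 0.848298; p₂ = l(50)/l(40) = 497,961/541,159 = 0.920175.
P(exactly one) = p₁(1−p₂) + (1−p₁)p₂ = 0.067715 + 0.139592 = 0.207308.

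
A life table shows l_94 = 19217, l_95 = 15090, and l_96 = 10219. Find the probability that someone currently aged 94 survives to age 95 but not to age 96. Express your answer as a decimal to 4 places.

We want 1|1q94 = (l_95 − l_96)/l_94.
This is the probability of reaching 95 but not 96, conditional on being alive at 94: (l_95 − l_96) / l_94.
= (15090 − 10219) / 19217 = 4871 / 19217 = 0.253473.

0.2535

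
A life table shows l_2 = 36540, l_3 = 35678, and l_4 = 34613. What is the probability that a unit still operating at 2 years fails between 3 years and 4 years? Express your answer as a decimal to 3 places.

0.029

This is the probability of reaching 3 but not 4, conditional on being operational at 2: (l_3 − l_4) / l_2.
= (35678 − 34613) / 36540 = 1065 / 36540 = 0.029146.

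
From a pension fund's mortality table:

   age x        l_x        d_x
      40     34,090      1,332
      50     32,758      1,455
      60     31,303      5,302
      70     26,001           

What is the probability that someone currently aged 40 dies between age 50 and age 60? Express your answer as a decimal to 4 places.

We want 10|10q40 = (l_50 − l_60)/l_40.
This is the probability of reaching 50 but not 60, conditional on being alive at 40: (l_50 − l_60) / l_40.
= (32,758 − 31,303) / 34,090 = 1,455 / 34,090 = 0.042681.

0.0427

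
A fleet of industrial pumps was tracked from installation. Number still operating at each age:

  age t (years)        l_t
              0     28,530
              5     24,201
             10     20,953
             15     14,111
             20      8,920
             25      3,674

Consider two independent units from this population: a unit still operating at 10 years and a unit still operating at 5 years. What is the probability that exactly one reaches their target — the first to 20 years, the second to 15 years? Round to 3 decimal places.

0.512

p₁ = l_20/l_10 = 8,920/20,953 = 0.425715; p₂ = l_15/l_5 = 14,111/24,201 = 0.583075.
P(exactly one) = p₁(1−p₂) + (1−p₁)p₂ = 0.177491 + 0.334851 = 0.512342.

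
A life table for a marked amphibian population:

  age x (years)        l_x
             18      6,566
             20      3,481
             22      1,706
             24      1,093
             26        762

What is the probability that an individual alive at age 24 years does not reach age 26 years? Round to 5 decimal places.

P(die before 26 | alive at 24) = 1 − l_26/l_24 = 1 − 762/1,093 = (331)/1,093 = 0.302836.

0.30284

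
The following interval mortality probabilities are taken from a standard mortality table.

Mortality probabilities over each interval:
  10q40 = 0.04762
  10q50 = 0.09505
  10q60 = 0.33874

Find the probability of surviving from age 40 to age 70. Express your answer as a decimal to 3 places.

0.570

Chaining the interval survival probabilities: (1 − 0.04762) × (1 − 0.09505) × (1 − 0.33874).
= 0.95238 × 0.90495 × 0.66126 = 0.569911.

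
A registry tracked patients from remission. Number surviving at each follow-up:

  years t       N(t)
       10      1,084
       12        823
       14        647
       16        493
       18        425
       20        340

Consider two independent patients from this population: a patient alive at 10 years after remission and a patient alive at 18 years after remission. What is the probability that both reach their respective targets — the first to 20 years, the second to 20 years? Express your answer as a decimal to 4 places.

0.2509

p₁ = N(20)/N(10) = 340/1,084 = 0.313653; p₂ = N(20)/N(18) = 340/425 = 0.800000.
P(both) = p₁ × p₂ = 0.313653 × 0.800000 = 0.250922.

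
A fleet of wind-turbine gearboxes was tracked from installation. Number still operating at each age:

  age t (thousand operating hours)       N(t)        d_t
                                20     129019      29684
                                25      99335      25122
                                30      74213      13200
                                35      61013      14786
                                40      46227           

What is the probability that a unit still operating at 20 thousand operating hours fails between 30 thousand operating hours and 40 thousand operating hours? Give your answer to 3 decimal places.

This is the probability of reaching 30 but not 40, conditional on being operational at 20: (N(30) − N(40)) / N(20).
= (74213 − 46227) / 129019 = 27986 / 129019 = 0.216914.

0.217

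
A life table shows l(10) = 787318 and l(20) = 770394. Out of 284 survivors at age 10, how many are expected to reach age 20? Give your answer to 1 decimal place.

The relevant probability is 770394/787318 = 0.978504.
Expected number = 284 × 0.978504 = 277.9.

277.9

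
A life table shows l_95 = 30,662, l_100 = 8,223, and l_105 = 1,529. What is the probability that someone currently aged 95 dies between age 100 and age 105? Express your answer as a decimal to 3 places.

This is the probability of reaching 100 but not 105, conditional on being alive at 95: (l_100 − l_105) / l_95.
= (8,223 − 1,529) / 30,662 = 6,694 / 30,662 = 0.218316.

0.218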